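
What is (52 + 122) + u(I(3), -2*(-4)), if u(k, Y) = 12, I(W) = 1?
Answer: 186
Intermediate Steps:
(52 + 122) + u(I(3), -2*(-4)) = (52 + 122) + 12 = 174 + 12 = 186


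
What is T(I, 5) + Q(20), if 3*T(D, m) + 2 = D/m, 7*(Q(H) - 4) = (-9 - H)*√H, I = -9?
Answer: 41/15 - 58*√5/7 ≈ -15.794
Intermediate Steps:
Q(H) = 4 + √H*(-9 - H)/7 (Q(H) = 4 + ((-9 - H)*√H)/7 = 4 + (√H*(-9 - H))/7 = 4 + √H*(-9 - H)/7)
T(D, m) = -⅔ + D/(3*m) (T(D, m) = -⅔ + (D/m)/3 = -⅔ + D/(3*m))
T(I, 5) + Q(20) = (⅓)*(-9 - 2*5)/5 + (4 - 18*√5/7 - 40*√5/7) = (⅓)*(⅕)*(-9 - 10) + (4 - 18*√5/7 - 40*√5/7) = (⅓)*(⅕)*(-19) + (4 - 18*√5/7 - 40*√5/7) = -19/15 + (4 - 58*√5/7) = 41/15 - 58*√5/7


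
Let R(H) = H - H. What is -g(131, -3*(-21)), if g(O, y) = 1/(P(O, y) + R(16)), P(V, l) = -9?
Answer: ⅑ ≈ 0.11111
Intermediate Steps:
R(H) = 0
g(O, y) = -⅑ (g(O, y) = 1/(-9 + 0) = 1/(-9) = -⅑)
-g(131, -3*(-21)) = -1*(-⅑) = ⅑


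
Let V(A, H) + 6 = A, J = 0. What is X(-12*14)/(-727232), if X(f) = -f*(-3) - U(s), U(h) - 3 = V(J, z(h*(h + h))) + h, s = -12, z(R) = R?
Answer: 489/727232 ≈ 0.00067241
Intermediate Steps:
V(A, H) = -6 + A
U(h) = -3 + h (U(h) = 3 + ((-6 + 0) + h) = 3 + (-6 + h) = -3 + h)
X(f) = 15 + 3*f (X(f) = -f*(-3) - (-3 - 12) = 3*f - 1*(-15) = 3*f + 15 = 15 + 3*f)
X(-12*14)/(-727232) = (15 + 3*(-12*14))/(-727232) = (15 + 3*(-168))*(-1/727232) = (15 - 504)*(-1/727232) = -489*(-1/727232) = 489/727232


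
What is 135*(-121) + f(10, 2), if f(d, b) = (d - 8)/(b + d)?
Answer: -98009/6 ≈ -16335.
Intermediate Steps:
f(d, b) = (-8 + d)/(b + d)
135*(-121) + f(10, 2) = 135*(-121) + (-8 + 10)/(2 + 10) = -16335 + 2/12 = -16335 + (1/12)*2 = -16335 + ⅙ = -98009/6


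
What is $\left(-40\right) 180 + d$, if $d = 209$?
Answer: $-6991$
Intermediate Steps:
$\left(-40\right) 180 + d = \left(-40\right) 180 + 209 = -7200 + 209 = -6991$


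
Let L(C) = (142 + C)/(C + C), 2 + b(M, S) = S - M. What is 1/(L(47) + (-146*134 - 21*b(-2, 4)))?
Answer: -94/1846723 ≈ -5.0901e-5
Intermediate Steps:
b(M, S) = -2 + S - M (b(M, S) = -2 + (S - M) = -2 + S - M)
L(C) = (142 + C)/(2*C) (L(C) = (142 + C)/((2*C)) = (142 + C)*(1/(2*C)) = (142 + C)/(2*C))
1/(L(47) + (-146*134 - 21*b(-2, 4))) = 1/((1/2)*(142 + 47)/47 + (-146*134 - 21*(-2 + 4 - 1*(-2)))) = 1/((1/2)*(1/47)*189 + (-19564 - 21*(-2 + 4 + 2))) = 1/(189/94 + (-19564 - 21*4)) = 1/(189/94 + (-19564 - 84)) = 1/(189/94 - 19648) = 1/(-1846723/94) = -94/1846723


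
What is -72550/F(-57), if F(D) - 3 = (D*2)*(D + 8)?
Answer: -72550/5589 ≈ -12.981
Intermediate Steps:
F(D) = 3 + 2*D*(8 + D) (F(D) = 3 + (D*2)*(D + 8) = 3 + (2*D)*(8 + D) = 3 + 2*D*(8 + D))
-72550/F(-57) = -72550/(3 + 2*(-57)² + 16*(-57)) = -72550/(3 + 2*3249 - 912) = -72550/(3 + 6498 - 912) = -72550/5589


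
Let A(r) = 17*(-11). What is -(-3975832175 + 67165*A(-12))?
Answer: 3988392030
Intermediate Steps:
A(r) = -187
-(-3975832175 + 67165*A(-12)) = -67165/(1/(-59195 - 187)) = -67165/(1/(-59382)) = -67165/(-1/59382) = -67165*(-59382) = 3988392030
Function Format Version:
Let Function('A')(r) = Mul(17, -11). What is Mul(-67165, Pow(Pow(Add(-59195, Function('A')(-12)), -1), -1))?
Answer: 3988392030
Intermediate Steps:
Function('A')(r) = -187
Mul(-67165, Pow(Pow(Add(-59195, Function('A')(-12)), -1), -1)) = Mul(-67165, Pow(Pow(Add(-59195, -187), -1), -1)) = Mul(-67165, Pow(Pow(-59382, -1), -1)) = Mul(-67165, Pow(Rational(-1, 59382), -1)) = Mul(-67165, -59382) = 3988392030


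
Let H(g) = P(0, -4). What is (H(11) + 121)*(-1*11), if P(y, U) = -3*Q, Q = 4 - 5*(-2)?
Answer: -869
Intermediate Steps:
Q = 14 (Q = 4 + 10 = 14)
P(y, U) = -42 (P(y, U) = -3*14 = -42)
H(g) = -42
(H(11) + 121)*(-1*11) = (-42 + 121)*(-1*11) = 79*(-11) = -869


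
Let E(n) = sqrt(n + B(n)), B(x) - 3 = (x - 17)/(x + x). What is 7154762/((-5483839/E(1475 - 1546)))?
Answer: -28619048*I*sqrt(21229)/389352569 ≈ -10.71*I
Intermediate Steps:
B(x) = 3 + (-17 + x)/(2*x) (B(x) = 3 + (x - 17)/(x + x) = 3 + (-17 + x)/((2*x)) = 3 + (-17 + x)*(1/(2*x)) = 3 + (-17 + x)/(2*x))
E(n) = sqrt(n + (-17 + 7*n)/(2*n))
7154762/((-5483839/E(1475 - 1546))) = 7154762/((-5483839*2/sqrt(14 - 34/(1475 - 1546) + 4*(1475 - 1546)))) = 7154762/((-5483839*2/sqrt(14 - 34/(-71) + 4*(-71)))) = 7154762/((-5483839*2/sqrt(14 - 34*(-1/71) - 284))) = 7154762/((-5483839*2/sqrt(14 + 34/71 - 284))) = 7154762/((-5483839*(-I*sqrt(21229)/1196))) = 7154762/((-(-5483839)*I*sqrt(21229)/1196)) = 7154762/((5483839*I*sqrt(21229)/1196)) = 7154762*(-4*I*sqrt(21229)/389352569) = -28619048*I*sqrt(21229)/389352569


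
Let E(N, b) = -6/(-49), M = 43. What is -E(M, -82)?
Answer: -6/49 ≈ -0.12245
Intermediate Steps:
E(N, b) = 6/49 (E(N, b) = -6*(-1/49) = 6/49)
-E(M, -82) = -1*6/49 = -6/49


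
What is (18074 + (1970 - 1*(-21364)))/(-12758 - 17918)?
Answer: -10352/7669 ≈ -1.3498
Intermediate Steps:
(18074 + (1970 - 1*(-21364)))/(-12758 - 17918) = (18074 + (1970 + 21364))/(-30676) = (18074 + 23334)*(-1/30676) = 41408*(-1/30676) = -10352/7669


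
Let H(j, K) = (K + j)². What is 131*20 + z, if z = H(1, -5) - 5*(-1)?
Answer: 2641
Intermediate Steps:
z = 21 (z = (-5 + 1)² - 5*(-1) = (-4)² + 5 = 16 + 5 = 21)
131*20 + z = 131*20 + 21 = 2620 + 21 = 2641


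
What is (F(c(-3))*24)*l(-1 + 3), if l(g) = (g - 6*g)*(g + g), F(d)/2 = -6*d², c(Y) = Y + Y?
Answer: 414720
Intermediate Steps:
c(Y) = 2*Y
F(d) = -12*d² (F(d) = 2*(-6*d²) = -12*d²)
l(g) = -10*g² (l(g) = (-5*g)*(2*g) = -10*g²)
(F(c(-3))*24)*l(-1 + 3) = (-12*(2*(-3))²*24)*(-10*(-1 + 3)²) = (-12*(-6)²*24)*(-10*2²) = (-12*36*24)*(-10*4) = -432*24*(-40) = -10368*(-40) = 414720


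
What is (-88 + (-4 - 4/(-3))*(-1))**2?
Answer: 65536/9 ≈ 7281.8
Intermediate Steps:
(-88 + (-4 - 4/(-3))*(-1))**2 = (-88 + (-4 - 4*(-1/3))*(-1))**2 = (-88 + (-4 + 4/3)*(-1))**2 = (-88 - 8/3*(-1))**2 = (-88 + 8/3)**2 = (-256/3)**2 = 65536/9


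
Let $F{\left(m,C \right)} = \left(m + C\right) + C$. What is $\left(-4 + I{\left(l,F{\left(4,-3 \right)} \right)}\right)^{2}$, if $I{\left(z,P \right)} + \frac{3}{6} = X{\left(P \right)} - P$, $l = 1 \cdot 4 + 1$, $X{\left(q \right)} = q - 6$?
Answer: $\frac{441}{4} \approx 110.25$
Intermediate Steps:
$F{\left(m,C \right)} = m + 2 C$ ($F{\left(m,C \right)} = \left(C + m\right) + C = m + 2 C$)
$X{\left(q \right)} = -6 + q$ ($X{\left(q \right)} = q - 6 = -6 + q$)
$l = 5$ ($l = 4 + 1 = 5$)
$I{\left(z,P \right)} = - \frac{13}{2}$ ($I{\left(z,P \right)} = - \frac{1}{2} + \left(\left(-6 + P\right) - P\right) = - \frac{1}{2} - 6 = - \frac{13}{2}$)
$\left(-4 + I{\left(l,F{\left(4,-3 \right)} \right)}\right)^{2} = \left(-4 - \frac{13}{2}\right)^{2} = \left(- \frac{21}{2}\right)^{2} = \frac{441}{4}$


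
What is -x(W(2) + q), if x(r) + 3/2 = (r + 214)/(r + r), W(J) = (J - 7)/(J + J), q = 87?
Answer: -85/343 ≈ -0.24781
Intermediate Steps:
W(J) = (-7 + J)/(2*J) (W(J) = (-7 + J)/((2*J)) = (-7 + J)*(1/(2*J)) = (-7 + J)/(2*J))
x(r) = -3/2 + (214 + r)/(2*r) (x(r) = -3/2 + (r + 214)/(r + r) = -3/2 + (214 + r)/((2*r)) = -3/2 + (214 + r)*(1/(2*r)) = -3/2 + (214 + r)/(2*r))
-x(W(2) + q) = -(107 - ((½)*(-7 + 2)/2 + 87))/((½)*(-7 + 2)/2 + 87) = -(107 - ((½)*(½)*(-5) + 87))/((½)*(½)*(-5) + 87) = -(107 - (-5/4 + 87))/(-5/4 + 87) = -(107 - 1*343/4)/343/4 = -4*(107 - 343/4)/343 = -4*85/(343*4) = -1*85/343 = -85/343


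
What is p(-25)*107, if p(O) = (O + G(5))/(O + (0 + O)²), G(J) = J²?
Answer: 0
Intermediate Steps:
p(O) = (25 + O)/(O + O²) (p(O) = (O + 5²)/(O + (0 + O)²) = (O + 25)/(O + O²) = (25 + O)/(O + O²))
p(-25)*107 = ((25 - 25)/((-25)*(1 - 25)))*107 = -1/25*0/(-24)*107 = -1/25*(-1/24)*0*107 = 0*107 = 0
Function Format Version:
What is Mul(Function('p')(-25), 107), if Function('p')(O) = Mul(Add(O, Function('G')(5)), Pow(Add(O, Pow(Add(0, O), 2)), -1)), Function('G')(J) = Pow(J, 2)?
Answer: 0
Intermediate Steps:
Function('p')(O) = Mul(Pow(Add(O, Pow(O, 2)), -1), Add(25, O)) (Function('p')(O) = Mul(Add(O, Pow(5, 2)), Pow(Add(O, Pow(Add(0, O), 2)), -1)) = Mul(Add(O, 25), Pow(Add(O, Pow(O, 2)), -1)) = Mul(Add(25, O), Pow(Add(O, Pow(O, 2)), -1)) = Mul(Pow(Add(O, Pow(O, 2)), -1), Add(25, O)))
Mul(Function('p')(-25), 107) = Mul(Mul(Pow(-25, -1), Pow(Add(1, -25), -1), Add(25, -25)), 107) = Mul(Mul(Rational(-1, 25), Pow(-24, -1), 0), 107) = Mul(Mul(Rational(-1, 25), Rational(-1, 24), 0), 107) = Mul(0, 107) = 0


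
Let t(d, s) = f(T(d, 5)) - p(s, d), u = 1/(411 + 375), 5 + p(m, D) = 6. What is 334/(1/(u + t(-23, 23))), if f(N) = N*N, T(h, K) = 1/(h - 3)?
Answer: -44244479/132834 ≈ -333.08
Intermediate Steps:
p(m, D) = 1 (p(m, D) = -5 + 6 = 1)
T(h, K) = 1/(-3 + h)
u = 1/786 ≈ 0.0012723
f(N) = N²
t(d, s) = -1 + (-3 + d)⁻² (t(d, s) = (1/(-3 + d))² - 1*1 = (-3 + d)⁻² - 1 = -1 + (-3 + d)⁻²)
334/(1/(u + t(-23, 23))) = 334/(1/(1/786 + (-1 + (-3 - 23)⁻²))) = 334/(1/(1/786 + (-1 + (-26)⁻²))) = 334/(1/(1/786 + (-1 + 1/676))) = 334/(1/(1/786 - 675/676)) = 334/(1/(-264937/265668)) = 334/(-265668/264937) = 334*(-264937/265668) = -44244479/132834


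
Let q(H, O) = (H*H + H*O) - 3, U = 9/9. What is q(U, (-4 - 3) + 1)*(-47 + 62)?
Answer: -120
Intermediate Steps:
U = 1 (U = 9*(⅑) = 1)
q(H, O) = -3 + H² + H*O (q(H, O) = (H² + H*O) - 3 = -3 + H² + H*O)
q(U, (-4 - 3) + 1)*(-47 + 62) = (-3 + 1² + 1*((-4 - 3) + 1))*(-47 + 62) = (-3 + 1 + 1*(-7 + 1))*15 = (-3 + 1 + 1*(-6))*15 = (-3 + 1 - 6)*15 = -8*15 = -120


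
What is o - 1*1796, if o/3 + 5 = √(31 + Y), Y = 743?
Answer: -1811 + 9*√86 ≈ -1727.5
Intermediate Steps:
o = -15 + 9*√86 (o = -15 + 3*√(31 + 743) = -15 + 3*√774 = -15 + 3*(3*√86) = -15 + 9*√86 ≈ 68.463)
o - 1*1796 = (-15 + 9*√86) - 1*1796 = (-15 + 9*√86) - 1796 = -1811 + 9*√86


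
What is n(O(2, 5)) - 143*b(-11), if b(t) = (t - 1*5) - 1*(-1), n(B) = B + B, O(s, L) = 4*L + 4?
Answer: 2193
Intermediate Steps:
O(s, L) = 4 + 4*L
n(B) = 2*B
b(t) = -4 + t (b(t) = (t - 5) + 1 = (-5 + t) + 1 = -4 + t)
n(O(2, 5)) - 143*b(-11) = 2*(4 + 4*5) - 143*(-4 - 11) = 2*(4 + 20) - 143*(-15) = 2*24 + 2145 = 48 + 2145 = 2193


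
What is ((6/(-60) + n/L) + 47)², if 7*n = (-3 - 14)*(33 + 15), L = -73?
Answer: 61414256761/26112100 ≈ 2351.9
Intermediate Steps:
n = -816/7 (n = ((-3 - 14)*(33 + 15))/7 = (-17*48)/7 = (⅐)*(-816) = -816/7 ≈ -116.57)
((6/(-60) + n/L) + 47)² = ((6/(-60) - 816/7/(-73)) + 47)² = ((6*(-1/60) - 816/7*(-1/73)) + 47)² = ((-⅒ + 816/511) + 47)² = (7649/5110 + 47)² = (247819/5110)² = 61414256761/26112100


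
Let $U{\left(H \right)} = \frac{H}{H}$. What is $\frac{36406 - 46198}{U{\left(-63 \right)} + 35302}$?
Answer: $- \frac{9792}{35303} \approx -0.27737$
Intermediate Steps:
$U{\left(H \right)} = 1$
$\frac{36406 - 46198}{U{\left(-63 \right)} + 35302} = \frac{36406 - 46198}{1 + 35302} = - \frac{9792}{35303}$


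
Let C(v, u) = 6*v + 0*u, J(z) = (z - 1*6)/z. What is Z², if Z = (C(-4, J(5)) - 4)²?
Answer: 614656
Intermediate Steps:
J(z) = (-6 + z)/z (J(z) = (z - 6)/z = (-6 + z)/z)
C(v, u) = 6*v (C(v, u) = 6*v + 0 = 6*v)
Z = 784 (Z = (6*(-4) - 4)² = (-24 - 4)² = (-28)² = 784)
Z² = 784² = 614656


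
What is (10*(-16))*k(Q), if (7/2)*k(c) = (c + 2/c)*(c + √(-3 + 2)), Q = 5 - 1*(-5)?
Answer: -32640/7 - 3264*I/7 ≈ -4662.9 - 466.29*I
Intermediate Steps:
Q = 10 (Q = 5 + 5 = 10)
k(c) = 2*(I + c)*(c + 2/c)/7 (k(c) = 2*((c + 2/c)*(c + √(-3 + 2)))/7 = 2*((c + 2/c)*(c + √(-1)))/7 = 2*((c + 2/c)*(c + I))/7 = 2*((c + 2/c)*(I + c))/7 = 2*((I + c)*(c + 2/c))/7 = 2*(I + c)*(c + 2/c)/7)
(10*(-16))*k(Q) = (10*(-16))*((2/7)*(2*I + 10*(2 + 10² + I*10))/10) = -320*(2*I + 10*(2 + 100 + 10*I))/(7*10) = -320*(2*I + 10*(102 + 10*I))/(7*10) = -320*(2*I + (1020 + 100*I))/(7*10) = -320*(1020 + 102*I)/(7*10) = -160*(204/7 + 102*I/35) = -32640/7 - 3264*I/7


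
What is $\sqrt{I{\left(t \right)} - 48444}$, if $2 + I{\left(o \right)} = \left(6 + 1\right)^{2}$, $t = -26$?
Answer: $i \sqrt{48397} \approx 219.99 i$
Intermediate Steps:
$I{\left(o \right)} = 47$ ($I{\left(o \right)} = -2 + \left(6 + 1\right)^{2} = -2 + 7^{2} = -2 + 49 = 47$)
$\sqrt{I{\left(t \right)} - 48444} = \sqrt{47 - 48444} = \sqrt{-48397} = i \sqrt{48397}$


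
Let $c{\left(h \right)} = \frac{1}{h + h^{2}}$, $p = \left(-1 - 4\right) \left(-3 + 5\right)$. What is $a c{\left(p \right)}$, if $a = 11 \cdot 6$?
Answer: $\frac{11}{15} \approx 0.73333$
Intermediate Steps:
$p = -10$ ($p = \left(-5\right) 2 = -10$)
$a = 66$
$a c{\left(p \right)} = 66 \frac{1}{\left(-10\right) \left(1 - 10\right)} = 66 \left(- \frac{1}{10 \left(-9\right)}\right) = 66 \left(\left(- \frac{1}{10}\right) \left(- \frac{1}{9}\right)\right) = 66 \cdot \frac{1}{90} = \frac{11}{15}$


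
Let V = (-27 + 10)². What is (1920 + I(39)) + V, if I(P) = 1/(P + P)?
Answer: 172303/78 ≈ 2209.0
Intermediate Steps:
I(P) = 1/(2*P)
V = 289 (V = (-17)² = 289)
(1920 + I(39)) + V = (1920 + (½)/39) + 289 = (1920 + (½)*(1/39)) + 289 = (1920 + 1/78) + 289 = 149761/78 + 289 = 172303/78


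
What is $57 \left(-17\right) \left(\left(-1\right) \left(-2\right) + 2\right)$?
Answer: $-3876$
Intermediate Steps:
$57 \left(-17\right) \left(\left(-1\right) \left(-2\right) + 2\right) = - 969 \left(2 + 2\right) = \left(-969\right) 4 = -3876$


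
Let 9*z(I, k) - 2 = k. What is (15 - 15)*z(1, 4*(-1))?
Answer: 0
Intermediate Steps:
z(I, k) = 2/9 + k/9
(15 - 15)*z(1, 4*(-1)) = (15 - 15)*(2/9 + (4*(-1))/9) = 0*(2/9 + (⅑)*(-4)) = 0*(2/9 - 4/9) = 0*(-2/9) = 0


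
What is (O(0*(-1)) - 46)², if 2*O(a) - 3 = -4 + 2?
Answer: 8281/4 ≈ 2070.3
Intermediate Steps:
O(a) = ½ (O(a) = 3/2 + (-4 + 2)/2 = 3/2 + (½)*(-2) = 3/2 - 1 = ½)
(O(0*(-1)) - 46)² = (½ - 46)² = (-91/2)² = 8281/4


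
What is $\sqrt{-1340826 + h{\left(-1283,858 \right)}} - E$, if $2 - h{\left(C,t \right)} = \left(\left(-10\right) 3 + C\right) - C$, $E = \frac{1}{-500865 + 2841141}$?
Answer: $- \frac{1}{2340276} + i \sqrt{1340794} \approx -4.273 \cdot 10^{-7} + 1157.9 i$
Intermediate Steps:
$E = \frac{1}{2340276} \approx 4.273 \cdot 10^{-7}$
$h{\left(C,t \right)} = 32$ ($h{\left(C,t \right)} = 2 - \left(\left(\left(-10\right) 3 + C\right) - C\right) = 2 - \left(\left(-30 + C\right) - C\right) = 2 - -30 = 2 + 30 = 32$)
$\sqrt{-1340826 + h{\left(-1283,858 \right)}} - E = \sqrt{-1340826 + 32} - \frac{1}{2340276} = \sqrt{-1340794} - \frac{1}{2340276} = i \sqrt{1340794} - \frac{1}{2340276} = - \frac{1}{2340276} + i \sqrt{1340794}$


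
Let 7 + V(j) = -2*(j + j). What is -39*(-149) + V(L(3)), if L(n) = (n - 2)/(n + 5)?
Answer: 11607/2 ≈ 5803.5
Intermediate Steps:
L(n) = (-2 + n)/(5 + n)
V(j) = -7 - 4*j (V(j) = -7 - 2*(j + j) = -7 - 4*j)
-39*(-149) + V(L(3)) = -39*(-149) + (-7 - 4*(-2 + 3)/(5 + 3)) = 5811 + (-7 - 4/8) = 5811 + (-7 - 1/2) = 5811 + (-7 - 4*⅛) = 5811 + (-7 - ½) = 5811 - 15/2 = 11607/2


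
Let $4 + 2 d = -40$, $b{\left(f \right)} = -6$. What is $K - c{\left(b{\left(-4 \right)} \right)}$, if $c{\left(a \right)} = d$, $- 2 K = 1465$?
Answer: $- \frac{1421}{2} \approx -710.5$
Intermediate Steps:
$K = - \frac{1465}{2}$ ($K = \left(- \frac{1}{2}\right) 1465 = - \frac{1465}{2} \approx -732.5$)
$d = -22$ ($d = -2 + \frac{1}{2} \left(-40\right) = -2 - 20 = -22$)
$c{\left(a \right)} = -22$
$K - c{\left(b{\left(-4 \right)} \right)} = - \frac{1465}{2} - -22 = - \frac{1465}{2} + 22 = - \frac{1421}{2}$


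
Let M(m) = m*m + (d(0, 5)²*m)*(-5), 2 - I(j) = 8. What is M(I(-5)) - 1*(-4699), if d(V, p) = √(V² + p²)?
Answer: 5485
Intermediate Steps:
I(j) = -6 (I(j) = 2 - 1*8 = 2 - 8 = -6)
M(m) = m² - 125*m (M(m) = m*m + ((√(0² + 5²))²*m)*(-5) = m² + ((√(0 + 25))²*m)*(-5) = m² + ((√25)²*m)*(-5) = m² + (5²*m)*(-5) = m² + (25*m)*(-5) = m² - 125*m)
M(I(-5)) - 1*(-4699) = -6*(-125 - 6) - 1*(-4699) = -6*(-131) + 4699 = 786 + 4699 = 5485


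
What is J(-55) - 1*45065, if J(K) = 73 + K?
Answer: -45047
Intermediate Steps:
J(-55) - 1*45065 = (73 - 55) - 1*45065 = 18 - 45065 = -45047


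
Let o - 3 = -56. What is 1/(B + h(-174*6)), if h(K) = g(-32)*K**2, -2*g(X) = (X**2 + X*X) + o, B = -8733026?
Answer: -1/1095944186 ≈ -9.1246e-10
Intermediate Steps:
o = -53 (o = 3 - 56 = -53)
g(X) = 53/2 - X**2 (g(X) = -((X**2 + X*X) - 53)/2 = -((X**2 + X**2) - 53)/2 = -(2*X**2 - 53)/2 = -(-53 + 2*X**2)/2 = 53/2 - X**2)
h(K) = -1995*K**2/2 (h(K) = (53/2 - 1*(-32)**2)*K**2 = (53/2 - 1*1024)*K**2 = (53/2 - 1024)*K**2 = -1995*K**2/2)
1/(B + h(-174*6)) = 1/(-8733026 - 1995*(-174*6)**2/2) = 1/(-8733026 - 1995/2*(-1044)**2) = 1/(-8733026 - 1995/2*1089936) = 1/(-8733026 - 1087211160) = 1/(-1095944186) = -1/1095944186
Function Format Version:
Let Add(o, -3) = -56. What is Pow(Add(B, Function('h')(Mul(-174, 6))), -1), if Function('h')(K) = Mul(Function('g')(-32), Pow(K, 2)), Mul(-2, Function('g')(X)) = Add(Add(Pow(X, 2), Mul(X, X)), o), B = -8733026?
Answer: Rational(-1, 1095944186) ≈ -9.1246e-10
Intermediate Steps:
o = -53 (o = Add(3, -56) = -53)
Function('g')(X) = Add(Rational(53, 2), Mul(-1, Pow(X, 2))) (Function('g')(X) = Mul(Rational(-1, 2), Add(Add(Pow(X, 2), Mul(X, X)), -53)) = Mul(Rational(-1, 2), Add(Add(Pow(X, 2), Pow(X, 2)), -53)) = Mul(Rational(-1, 2), Add(Mul(2, Pow(X, 2)), -53)) = Mul(Rational(-1, 2), Add(-53, Mul(2, Pow(X, 2)))) = Add(Rational(53, 2), Mul(-1, Pow(X, 2))))
Function('h')(K) = Mul(Rational(-1995, 2), Pow(K, 2)) (Function('h')(K) = Mul(Add(Rational(53, 2), Mul(-1, Pow(-32, 2))), Pow(K, 2)) = Mul(Add(Rational(53, 2), Mul(-1, 1024)), Pow(K, 2)) = Mul(Add(Rational(53, 2), -1024), Pow(K, 2)) = Mul(Rational(-1995, 2), Pow(K, 2)))
Pow(Add(B, Function('h')(Mul(-174, 6))), -1) = Pow(Add(-8733026, Mul(Rational(-1995, 2), Pow(Mul(-174, 6), 2))), -1) = Pow(Add(-8733026, Mul(Rational(-1995, 2), Pow(-1044, 2))), -1) = Pow(Add(-8733026, Mul(Rational(-1995, 2), 1089936)), -1) = Pow(Add(-8733026, -1087211160), -1) = Pow(-1095944186, -1) = Rational(-1, 1095944186)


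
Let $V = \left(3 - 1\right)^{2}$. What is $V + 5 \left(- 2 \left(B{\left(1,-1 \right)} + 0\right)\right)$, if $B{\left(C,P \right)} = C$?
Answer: $-6$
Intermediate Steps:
$V = 4$ ($V = \left(3 - 1\right)^{2} = 2^{2} = 4$)
$V + 5 \left(- 2 \left(B{\left(1,-1 \right)} + 0\right)\right) = 4 + 5 \left(- 2 \left(1 + 0\right)\right) = 4 + 5 \left(\left(-2\right) 1\right) = 4 + 5 \left(-2\right) = 4 - 10 = -6$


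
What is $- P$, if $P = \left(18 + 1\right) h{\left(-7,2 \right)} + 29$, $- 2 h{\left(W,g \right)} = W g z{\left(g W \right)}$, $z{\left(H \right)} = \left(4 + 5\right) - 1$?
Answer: $-1093$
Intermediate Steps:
$z{\left(H \right)} = 8$ ($z{\left(H \right)} = 9 - 1 = 8$)
$h{\left(W,g \right)} = - 4 W g$ ($h{\left(W,g \right)} = - \frac{W g 8}{2} = - \frac{8 W g}{2} = - 4 W g$)
$P = 1093$ ($P = \left(18 + 1\right) \left(\left(-4\right) \left(-7\right) 2\right) + 29 = 19 \cdot 56 + 29 = 1064 + 29 = 1093$)
$- P = \left(-1\right) 1093 = -1093$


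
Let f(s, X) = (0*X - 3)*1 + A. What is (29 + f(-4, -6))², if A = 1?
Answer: 729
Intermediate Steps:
f(s, X) = -2 (f(s, X) = (0*X - 3)*1 + 1 = (0 - 3)*1 + 1 = -3*1 + 1 = -3 + 1 = -2)
(29 + f(-4, -6))² = (29 - 2)² = 27² = 729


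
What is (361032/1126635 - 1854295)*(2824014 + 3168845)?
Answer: -4173253786593527229/375545 ≈ -1.1113e+13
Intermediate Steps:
(361032/1126635 - 1854295)*(2824014 + 3168845) = (361032*(1/1126635) - 1854295)*5992859 = (120344/375545 - 1854295)*5992859 = -696371095431/375545*5992859 = -4173253786593527229/375545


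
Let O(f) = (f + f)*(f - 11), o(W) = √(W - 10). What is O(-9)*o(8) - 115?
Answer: -115 + 360*I*√2 ≈ -115.0 + 509.12*I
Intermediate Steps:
o(W) = √(-10 + W)
O(f) = 2*f*(-11 + f) (O(f) = (2*f)*(-11 + f) = 2*f*(-11 + f))
O(-9)*o(8) - 115 = (2*(-9)*(-11 - 9))*√(-10 + 8) - 115 = (2*(-9)*(-20))*√(-2) - 115 = 360*(I*√2) - 115 = 360*I*√2 - 115 = -115 + 360*I*√2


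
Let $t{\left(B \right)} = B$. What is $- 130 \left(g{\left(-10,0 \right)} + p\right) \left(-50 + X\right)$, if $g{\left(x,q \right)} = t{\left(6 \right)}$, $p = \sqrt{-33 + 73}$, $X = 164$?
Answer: $-88920 - 29640 \sqrt{10} \approx -1.8265 \cdot 10^{5}$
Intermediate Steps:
$p = 2 \sqrt{10}$ ($p = \sqrt{40} = 2 \sqrt{10} \approx 6.3246$)
$g{\left(x,q \right)} = 6$
$- 130 \left(g{\left(-10,0 \right)} + p\right) \left(-50 + X\right) = - 130 \left(6 + 2 \sqrt{10}\right) \left(-50 + 164\right) = - 130 \left(6 + 2 \sqrt{10}\right) 114 = - 130 \left(684 + 228 \sqrt{10}\right) = -88920 - 29640 \sqrt{10}$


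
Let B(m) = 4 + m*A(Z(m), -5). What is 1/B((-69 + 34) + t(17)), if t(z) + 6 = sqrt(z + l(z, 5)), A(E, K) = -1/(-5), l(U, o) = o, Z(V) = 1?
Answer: -105/419 - 5*sqrt(22)/419 ≈ -0.30657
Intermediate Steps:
A(E, K) = 1/5 (A(E, K) = -1*(-1/5) = 1/5)
t(z) = -6 + sqrt(5 + z) (t(z) = -6 + sqrt(z + 5) = -6 + sqrt(5 + z))
B(m) = 4 + m/5 (B(m) = 4 + m*(1/5) = 4 + m/5)
1/B((-69 + 34) + t(17)) = 1/(4 + ((-69 + 34) + (-6 + sqrt(5 + 17)))/5) = 1/(4 + (-35 + (-6 + sqrt(22)))/5) = 1/(4 + (-41 + sqrt(22))/5) = 1/(4 + (-41/5 + sqrt(22)/5)) = 1/(-21/5 + sqrt(22)/5)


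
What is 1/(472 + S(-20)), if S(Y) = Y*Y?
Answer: 1/872 ≈ 0.0011468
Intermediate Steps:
S(Y) = Y**2
1/(472 + S(-20)) = 1/(472 + (-20)**2) = 1/(472 + 400) = 1/872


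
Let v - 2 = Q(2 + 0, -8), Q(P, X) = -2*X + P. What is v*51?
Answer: 1020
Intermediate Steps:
Q(P, X) = P - 2*X
v = 20 (v = 2 + ((2 + 0) - 2*(-8)) = 2 + (2 + 16) = 2 + 18 = 20)
v*51 = 20*51 = 1020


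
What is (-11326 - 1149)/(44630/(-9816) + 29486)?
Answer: -61227300/144694973 ≈ -0.42315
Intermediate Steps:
(-11326 - 1149)/(44630/(-9816) + 29486) = -12475/(44630*(-1/9816) + 29486) = -12475/(-22315/4908 + 29486) = -12475/144694973/4908 = -12475*4908/144694973 = -61227300/144694973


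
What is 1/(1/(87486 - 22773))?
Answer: 64713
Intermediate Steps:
1/(1/(87486 - 22773)) = 1/(1/64713) = 64713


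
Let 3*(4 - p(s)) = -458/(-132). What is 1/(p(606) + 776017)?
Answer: 198/153651929 ≈ 1.2886e-6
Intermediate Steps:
p(s) = 563/198 (p(s) = 4 - (-458)/(3*(-132)) = 4 - (-458)*(-1)/(3*132) = 4 - ⅓*229/66 = 4 - 229/198 = 563/198)
1/(p(606) + 776017) = 1/(563/198 + 776017) = 1/(153651929/198) = 198/153651929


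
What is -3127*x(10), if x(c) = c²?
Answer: -312700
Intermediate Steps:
-3127*x(10) = -3127*10² = -3127*100 = -312700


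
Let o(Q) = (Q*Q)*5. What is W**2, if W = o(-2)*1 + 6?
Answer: 676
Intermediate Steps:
o(Q) = 5*Q**2 (o(Q) = Q**2*5 = 5*Q**2)
W = 26 (W = (5*(-2)**2)*1 + 6 = (5*4)*1 + 6 = 20*1 + 6 = 20 + 6 = 26)
W**2 = 26**2 = 676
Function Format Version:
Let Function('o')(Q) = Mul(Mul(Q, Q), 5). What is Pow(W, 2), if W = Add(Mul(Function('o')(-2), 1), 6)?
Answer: 676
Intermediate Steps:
Function('o')(Q) = Mul(5, Pow(Q, 2)) (Function('o')(Q) = Mul(Pow(Q, 2), 5) = Mul(5, Pow(Q, 2)))
W = 26 (W = Add(Mul(Mul(5, Pow(-2, 2)), 1), 6) = Add(Mul(Mul(5, 4), 1), 6) = Add(Mul(20, 1), 6) = Add(20, 6) = 26)
Pow(W, 2) = Pow(26, 2) = 676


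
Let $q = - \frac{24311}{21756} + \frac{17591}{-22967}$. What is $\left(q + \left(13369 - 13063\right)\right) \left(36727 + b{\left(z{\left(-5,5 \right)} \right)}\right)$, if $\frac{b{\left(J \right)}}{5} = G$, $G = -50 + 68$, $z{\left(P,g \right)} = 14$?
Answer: $\frac{114176260806707}{10197348} \approx 1.1197 \cdot 10^{7}$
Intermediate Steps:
$G = 18$
$b{\left(J \right)} = 90$ ($b{\left(J \right)} = 5 \cdot 18 = 90$)
$q = - \frac{19205317}{10197348}$ ($q = \left(-24311\right) \frac{1}{21756} + 17591 \left(- \frac{1}{22967}\right) = - \frac{3473}{3108} - \frac{2513}{3281} = - \frac{19205317}{10197348} \approx -1.8834$)
$\left(q + \left(13369 - 13063\right)\right) \left(36727 + b{\left(z{\left(-5,5 \right)} \right)}\right) = \left(- \frac{19205317}{10197348} + \left(13369 - 13063\right)\right) \left(36727 + 90\right) = \left(- \frac{19205317}{10197348} + \left(13369 - 13063\right)\right) 36817 = \left(- \frac{19205317}{10197348} + 306\right) 36817 = \frac{3101183171}{10197348} \cdot 36817 = \frac{114176260806707}{10197348}$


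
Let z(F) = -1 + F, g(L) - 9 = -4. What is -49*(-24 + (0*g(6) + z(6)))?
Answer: 931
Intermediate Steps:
g(L) = 5 (g(L) = 9 - 4 = 5)
-49*(-24 + (0*g(6) + z(6))) = -49*(-24 + (0*5 + (-1 + 6))) = -49*(-24 + (0 + 5)) = -49*(-24 + 5) = -49*(-19) = 931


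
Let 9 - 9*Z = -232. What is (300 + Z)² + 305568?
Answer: 33400489/81 ≈ 4.1235e+5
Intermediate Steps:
Z = 241/9 (Z = 1 - ⅑*(-232) = 1 + 232/9 = 241/9 ≈ 26.778)
(300 + Z)² + 305568 = (300 + 241/9)² + 305568 = (2941/9)² + 305568 = 8649481/81 + 305568 = 33400489/81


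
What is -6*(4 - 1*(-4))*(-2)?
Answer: 96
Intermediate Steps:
-6*(4 - 1*(-4))*(-2) = -6*(4 + 4)*(-2) = -6*8*(-2) = -48*(-2) = 96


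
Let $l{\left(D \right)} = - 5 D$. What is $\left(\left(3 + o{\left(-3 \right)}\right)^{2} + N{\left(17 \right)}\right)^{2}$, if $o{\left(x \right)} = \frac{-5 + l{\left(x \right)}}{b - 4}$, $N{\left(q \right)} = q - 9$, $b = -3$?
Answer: $\frac{263169}{2401} \approx 109.61$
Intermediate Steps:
$N{\left(q \right)} = -9 + q$ ($N{\left(q \right)} = q - 9 = -9 + q$)
$o{\left(x \right)} = \frac{5}{7} + \frac{5 x}{7}$ ($o{\left(x \right)} = \frac{-5 - 5 x}{-3 - 4} = \frac{-5 - 5 x}{-7} = \left(-5 - 5 x\right) \left(- \frac{1}{7}\right) = \frac{5}{7} + \frac{5 x}{7}$)
$\left(\left(3 + o{\left(-3 \right)}\right)^{2} + N{\left(17 \right)}\right)^{2} = \left(\left(3 + \left(\frac{5}{7} + \frac{5}{7} \left(-3\right)\right)\right)^{2} + \left(-9 + 17\right)\right)^{2} = \left(\left(3 + \left(\frac{5}{7} - \frac{15}{7}\right)\right)^{2} + 8\right)^{2} = \left(\left(3 - \frac{10}{7}\right)^{2} + 8\right)^{2} = \left(\left(\frac{11}{7}\right)^{2} + 8\right)^{2} = \left(\frac{121}{49} + 8\right)^{2} = \left(\frac{513}{49}\right)^{2} = \frac{263169}{2401}$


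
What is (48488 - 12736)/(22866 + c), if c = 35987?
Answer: 35752/58853 ≈ 0.60748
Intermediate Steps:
(48488 - 12736)/(22866 + c) = (48488 - 12736)/(22866 + 35987) = 35752/58853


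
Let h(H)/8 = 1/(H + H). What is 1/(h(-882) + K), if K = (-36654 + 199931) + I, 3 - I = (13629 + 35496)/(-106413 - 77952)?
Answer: 1806777/295011021791 ≈ 6.1244e-6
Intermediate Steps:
h(H) = 4/H (h(H) = 8/(H + H) = 8/((2*H)) = 8*(1/(2*H)) = 4/H)
I = 40148/12291 (I = 3 - (13629 + 35496)/(-106413 - 77952) = 3 - 49125/(-184365) = 3 - 49125*(-1)/184365 = 3 - 1*(-3275/12291) = 3 + 3275/12291 = 40148/12291 ≈ 3.2665)
K = 2006877755/12291 (K = (-36654 + 199931) + 40148/12291 = 163277 + 40148/12291 = 2006877755/12291 ≈ 1.6328e+5)
1/(h(-882) + K) = 1/(4/(-882) + 2006877755/12291) = 1/(4*(-1/882) + 2006877755/12291) = 1/(-2/441 + 2006877755/12291) = 1/(295011021791/1806777) = 1806777/295011021791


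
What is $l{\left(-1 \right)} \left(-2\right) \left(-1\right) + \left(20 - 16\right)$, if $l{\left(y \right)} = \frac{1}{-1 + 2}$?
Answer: $6$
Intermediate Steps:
$l{\left(y \right)} = 1$ ($l{\left(y \right)} = 1^{-1} = 1$)
$l{\left(-1 \right)} \left(-2\right) \left(-1\right) + \left(20 - 16\right) = 1 \left(-2\right) \left(-1\right) + \left(20 - 16\right) = \left(-2\right) \left(-1\right) + \left(20 - 16\right) = 2 + 4 = 6$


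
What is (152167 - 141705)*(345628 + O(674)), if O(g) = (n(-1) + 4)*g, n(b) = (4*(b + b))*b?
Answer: 3700576792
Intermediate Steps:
n(b) = 8*b² (n(b) = (4*(2*b))*b = (8*b)*b = 8*b²)
O(g) = 12*g (O(g) = (8*(-1)² + 4)*g = (8*1 + 4)*g = (8 + 4)*g = 12*g)
(152167 - 141705)*(345628 + O(674)) = (152167 - 141705)*(345628 + 12*674) = 10462*(345628 + 8088) = 10462*353716 = 3700576792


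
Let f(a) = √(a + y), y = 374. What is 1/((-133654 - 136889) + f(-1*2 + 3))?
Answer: -90181/24397838158 - 5*√15/73193514474 ≈ -3.6965e-6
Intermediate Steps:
f(a) = √(374 + a) (f(a) = √(a + 374) = √(374 + a))
1/((-133654 - 136889) + f(-1*2 + 3)) = 1/((-133654 - 136889) + √(374 + (-1*2 + 3))) = 1/(-270543 + √(374 + (-2 + 3))) = 1/(-270543 + √(374 + 1)) = 1/(-270543 + √375) = 1/(-270543 + 5*√15)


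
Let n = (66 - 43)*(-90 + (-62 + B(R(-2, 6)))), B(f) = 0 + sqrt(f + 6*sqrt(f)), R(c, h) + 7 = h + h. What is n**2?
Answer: 529*(152 - sqrt(5 + 6*sqrt(5)))**2 ≈ 1.1542e+7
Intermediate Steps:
R(c, h) = -7 + 2*h (R(c, h) = -7 + (h + h) = -7 + 2*h)
B(f) = sqrt(f + 6*sqrt(f))
n = -3496 + 23*sqrt(5 + 6*sqrt(5)) (n = (66 - 43)*(-90 + (-62 + sqrt((-7 + 2*6) + 6*sqrt(-7 + 2*6)))) = 23*(-90 + (-62 + sqrt((-7 + 12) + 6*sqrt(-7 + 12)))) = 23*(-90 + (-62 + sqrt(5 + 6*sqrt(5)))) = 23*(-152 + sqrt(5 + 6*sqrt(5))) = -3496 + 23*sqrt(5 + 6*sqrt(5)) ≈ -3397.3)
n**2 = (-3496 + 23*sqrt(5 + 6*sqrt(5)))**2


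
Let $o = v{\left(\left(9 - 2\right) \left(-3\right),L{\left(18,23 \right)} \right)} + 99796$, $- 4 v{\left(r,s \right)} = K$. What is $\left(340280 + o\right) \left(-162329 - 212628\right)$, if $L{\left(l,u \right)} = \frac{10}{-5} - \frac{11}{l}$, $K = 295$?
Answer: $- \frac{659927694613}{4} \approx -1.6498 \cdot 10^{11}$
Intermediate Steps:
$L{\left(l,u \right)} = -2 - \frac{11}{l}$ ($L{\left(l,u \right)} = 10 \left(- \frac{1}{5}\right) - \frac{11}{l} = -2 - \frac{11}{l}$)
$v{\left(r,s \right)} = - \frac{295}{4}$ ($v{\left(r,s \right)} = \left(- \frac{1}{4}\right) 295 = - \frac{295}{4}$)
$o = \frac{398889}{4}$ ($o = - \frac{295}{4} + 99796 = \frac{398889}{4} \approx 99722.0$)
$\left(340280 + o\right) \left(-162329 - 212628\right) = \left(340280 + \frac{398889}{4}\right) \left(-162329 - 212628\right) = \frac{1760009}{4} \left(-374957\right) = - \frac{659927694613}{4}$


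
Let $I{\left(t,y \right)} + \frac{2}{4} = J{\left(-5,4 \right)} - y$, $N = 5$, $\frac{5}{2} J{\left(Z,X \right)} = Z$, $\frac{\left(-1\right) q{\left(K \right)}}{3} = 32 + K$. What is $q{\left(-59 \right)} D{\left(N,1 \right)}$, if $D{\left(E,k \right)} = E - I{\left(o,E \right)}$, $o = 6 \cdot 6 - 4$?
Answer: $\frac{2025}{2} \approx 1012.5$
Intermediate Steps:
$q{\left(K \right)} = -96 - 3 K$ ($q{\left(K \right)} = - 3 \left(32 + K\right) = -96 - 3 K$)
$J{\left(Z,X \right)} = \frac{2 Z}{5}$
$o = 32$ ($o = 36 - 4 = 32$)
$I{\left(t,y \right)} = - \frac{5}{2} - y$ ($I{\left(t,y \right)} = - \frac{1}{2} - \left(2 + y\right) = - \frac{5}{2} - y$)
$D{\left(E,k \right)} = \frac{5}{2} + 2 E$ ($D{\left(E,k \right)} = E - \left(- \frac{5}{2} - E\right) = E + \left(\frac{5}{2} + E\right) = \frac{5}{2} + 2 E$)
$q{\left(-59 \right)} D{\left(N,1 \right)} = \left(-96 - -177\right) \left(\frac{5}{2} + 2 \cdot 5\right) = \left(-96 + 177\right) \left(\frac{5}{2} + 10\right) = 81 \cdot \frac{25}{2} = \frac{2025}{2}$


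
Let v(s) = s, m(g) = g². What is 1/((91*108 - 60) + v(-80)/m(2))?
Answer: 1/9748 ≈ 0.00010259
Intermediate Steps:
1/((91*108 - 60) + v(-80)/m(2)) = 1/((91*108 - 60) - 80/(2²)) = 1/((9828 - 60) - 80/4) = 1/(9768 - 80*¼) = 1/(9768 - 20) = 1/9748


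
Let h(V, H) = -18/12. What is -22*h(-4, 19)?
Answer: 33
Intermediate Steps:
h(V, H) = -3/2 (h(V, H) = -18*1/12 = -3/2)
-22*h(-4, 19) = -22*(-3/2) = 33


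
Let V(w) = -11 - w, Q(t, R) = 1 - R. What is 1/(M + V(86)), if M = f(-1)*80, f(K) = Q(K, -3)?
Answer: 1/223 ≈ 0.0044843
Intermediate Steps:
f(K) = 4 (f(K) = 1 - 1*(-3) = 1 + 3 = 4)
M = 320 (M = 4*80 = 320)
1/(M + V(86)) = 1/(320 + (-11 - 1*86)) = 1/(320 + (-11 - 86)) = 1/(320 - 97) = 1/223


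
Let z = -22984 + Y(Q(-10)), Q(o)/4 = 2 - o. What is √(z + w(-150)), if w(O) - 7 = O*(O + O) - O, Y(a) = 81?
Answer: √22254 ≈ 149.18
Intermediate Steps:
Q(o) = 8 - 4*o (Q(o) = 4*(2 - o) = 8 - 4*o)
w(O) = 7 - O + 2*O² (w(O) = 7 + (O*(O + O) - O) = 7 + (O*(2*O) - O) = 7 + (2*O² - O) = 7 + (-O + 2*O²) = 7 - O + 2*O²)
z = -22903 (z = -22984 + 81 = -22903)
√(z + w(-150)) = √(-22903 + (7 - 1*(-150) + 2*(-150)²)) = √(-22903 + (7 + 150 + 2*22500)) = √(-22903 + (7 + 150 + 45000)) = √(-22903 + 45157) = √22254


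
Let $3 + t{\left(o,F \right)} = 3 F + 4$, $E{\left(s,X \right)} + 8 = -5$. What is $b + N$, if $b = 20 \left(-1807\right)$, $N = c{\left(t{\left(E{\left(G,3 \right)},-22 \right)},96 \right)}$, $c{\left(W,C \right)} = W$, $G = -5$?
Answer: $-36205$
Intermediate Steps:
$E{\left(s,X \right)} = -13$ ($E{\left(s,X \right)} = -8 - 5 = -13$)
$t{\left(o,F \right)} = 1 + 3 F$ ($t{\left(o,F \right)} = -3 + \left(3 F + 4\right) = -3 + \left(4 + 3 F\right) = 1 + 3 F$)
$N = -65$ ($N = 1 + 3 \left(-22\right) = 1 - 66 = -65$)
$b = -36140$
$b + N = -36140 - 65 = -36205$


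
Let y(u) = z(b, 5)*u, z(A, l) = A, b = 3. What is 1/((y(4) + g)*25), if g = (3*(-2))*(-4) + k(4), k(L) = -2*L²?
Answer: 1/100 ≈ 0.010000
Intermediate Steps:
y(u) = 3*u
g = -8 (g = (3*(-2))*(-4) - 2*4² = -6*(-4) - 2*16 = 24 - 32 = -8)
1/((y(4) + g)*25) = 1/((3*4 - 8)*25) = 1/((12 - 8)*25) = 1/(4*25) = 1/100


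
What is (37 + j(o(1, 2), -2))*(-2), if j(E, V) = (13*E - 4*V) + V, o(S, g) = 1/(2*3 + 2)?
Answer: -357/4 ≈ -89.250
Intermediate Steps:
o(S, g) = 1/8 (o(S, g) = 1/(6 + 2) = 1/8)
j(E, V) = -3*V + 13*E (j(E, V) = (-4*V + 13*E) + V = -3*V + 13*E)
(37 + j(o(1, 2), -2))*(-2) = (37 + (-3*(-2) + 13*(1/8)))*(-2) = (37 + (6 + 13/8))*(-2) = (37 + 61/8)*(-2) = (357/8)*(-2) = -357/4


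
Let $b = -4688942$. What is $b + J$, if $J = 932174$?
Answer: $-3756768$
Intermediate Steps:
$b + J = -4688942 + 932174 = -3756768$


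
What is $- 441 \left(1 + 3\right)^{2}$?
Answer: $-7056$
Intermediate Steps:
$- 441 \left(1 + 3\right)^{2} = - 441 \cdot 4^{2} = \left(-441\right) 16 = -7056$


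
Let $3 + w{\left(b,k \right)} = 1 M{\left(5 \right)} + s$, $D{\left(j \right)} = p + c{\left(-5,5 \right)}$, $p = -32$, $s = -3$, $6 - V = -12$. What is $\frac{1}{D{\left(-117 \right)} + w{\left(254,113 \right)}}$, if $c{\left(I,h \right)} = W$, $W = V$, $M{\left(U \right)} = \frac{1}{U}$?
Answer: $- \frac{5}{99} \approx -0.050505$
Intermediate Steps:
$V = 18$ ($V = 6 - -12 = 6 + 12 = 18$)
$W = 18$
$c{\left(I,h \right)} = 18$
$D{\left(j \right)} = -14$ ($D{\left(j \right)} = -32 + 18 = -14$)
$w{\left(b,k \right)} = - \frac{29}{5}$ ($w{\left(b,k \right)} = -3 - \left(3 - \frac{1}{5}\right) = -3 + \left(1 \cdot \frac{1}{5} - 3\right) = -3 + \left(\frac{1}{5} - 3\right) = -3 - \frac{14}{5} = - \frac{29}{5}$)
$\frac{1}{D{\left(-117 \right)} + w{\left(254,113 \right)}} = \frac{1}{-14 - \frac{29}{5}} = \frac{1}{- \frac{99}{5}} = - \frac{5}{99}$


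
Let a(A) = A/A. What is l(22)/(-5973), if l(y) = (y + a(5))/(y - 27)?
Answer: 23/29865 ≈ 0.00077013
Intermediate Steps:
a(A) = 1
l(y) = (1 + y)/(-27 + y) (l(y) = (y + 1)/(y - 27) = (1 + y)/(-27 + y))
l(22)/(-5973) = ((1 + 22)/(-27 + 22))/(-5973) = (23/(-5))*(-1/5973) = -1/5*23*(-1/5973) = -23/5*(-1/5973) = 23/29865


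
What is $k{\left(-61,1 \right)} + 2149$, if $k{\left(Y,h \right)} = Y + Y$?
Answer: $2027$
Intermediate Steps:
$k{\left(Y,h \right)} = 2 Y$
$k{\left(-61,1 \right)} + 2149 = 2 \left(-61\right) + 2149 = -122 + 2149 = 2027$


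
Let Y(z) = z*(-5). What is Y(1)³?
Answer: -125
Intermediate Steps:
Y(z) = -5*z
Y(1)³ = (-5*1)³ = (-5)³ = -125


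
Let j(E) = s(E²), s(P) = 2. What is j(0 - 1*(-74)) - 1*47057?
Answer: -47055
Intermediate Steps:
j(E) = 2
j(0 - 1*(-74)) - 1*47057 = 2 - 1*47057 = 2 - 47057 = -47055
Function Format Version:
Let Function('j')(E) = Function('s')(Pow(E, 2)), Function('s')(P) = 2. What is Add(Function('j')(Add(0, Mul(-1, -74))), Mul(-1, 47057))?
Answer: -47055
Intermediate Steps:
Function('j')(E) = 2
Add(Function('j')(Add(0, Mul(-1, -74))), Mul(-1, 47057)) = Add(2, Mul(-1, 47057)) = Add(2, -47057) = -47055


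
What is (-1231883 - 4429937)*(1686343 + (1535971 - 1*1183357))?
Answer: -11544207521740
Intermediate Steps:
(-1231883 - 4429937)*(1686343 + (1535971 - 1*1183357)) = -5661820*(1686343 + (1535971 - 1183357)) = -5661820*(1686343 + 352614) = -5661820*2038957 = -11544207521740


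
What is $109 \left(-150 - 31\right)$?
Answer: $-19729$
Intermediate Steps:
$109 \left(-150 - 31\right) = 109 \left(-181\right) = -19729$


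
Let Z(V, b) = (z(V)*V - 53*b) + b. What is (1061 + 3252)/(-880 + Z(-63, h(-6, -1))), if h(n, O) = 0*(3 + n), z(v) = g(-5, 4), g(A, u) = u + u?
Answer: -4313/1384 ≈ -3.1163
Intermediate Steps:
g(A, u) = 2*u
z(v) = 8 (z(v) = 2*4 = 8)
h(n, O) = 0
Z(V, b) = -52*b + 8*V (Z(V, b) = (8*V - 53*b) + b = (-53*b + 8*V) + b = -52*b + 8*V)
(1061 + 3252)/(-880 + Z(-63, h(-6, -1))) = (1061 + 3252)/(-880 + (-52*0 + 8*(-63))) = 4313/(-880 + (0 - 504)) = 4313/(-880 - 504) = 4313/(-1384) = 4313*(-1/1384) = -4313/1384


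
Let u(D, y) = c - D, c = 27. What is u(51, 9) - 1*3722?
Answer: -3746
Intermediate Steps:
u(D, y) = 27 - D
u(51, 9) - 1*3722 = (27 - 1*51) - 1*3722 = (27 - 51) - 3722 = -24 - 3722 = -3746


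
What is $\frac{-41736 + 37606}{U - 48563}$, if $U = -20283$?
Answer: $\frac{2065}{34423} \approx 0.059989$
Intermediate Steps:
$\frac{-41736 + 37606}{U - 48563} = \frac{-41736 + 37606}{-20283 - 48563} = - \frac{4130}{-68846} = \left(-4130\right) \left(- \frac{1}{68846}\right) = \frac{2065}{34423}$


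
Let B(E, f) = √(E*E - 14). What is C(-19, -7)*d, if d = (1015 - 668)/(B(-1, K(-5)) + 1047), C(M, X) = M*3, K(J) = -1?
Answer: -20708613/1096222 + 19779*I*√13/1096222 ≈ -18.891 + 0.065055*I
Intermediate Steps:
C(M, X) = 3*M
B(E, f) = √(-14 + E²) (B(E, f) = √(E² - 14) = √(-14 + E²))
d = 347/(1047 + I*√13) (d = (1015 - 668)/(√(-14 + (-1)²) + 1047) = 347/(√(-14 + 1) + 1047) = 347/(√(-13) + 1047) = 347/(I*√13 + 1047) = 347/(1047 + I*√13) ≈ 0.33142 - 0.0011413*I)
C(-19, -7)*d = (3*(-19))*(363309/1096222 - 347*I*√13/1096222) = -57*(363309/1096222 - 347*I*√13/1096222) = -20708613/1096222 + 19779*I*√13/1096222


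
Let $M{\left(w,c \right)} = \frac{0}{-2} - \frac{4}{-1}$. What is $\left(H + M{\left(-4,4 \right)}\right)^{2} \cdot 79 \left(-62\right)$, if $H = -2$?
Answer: $-19592$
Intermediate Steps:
$M{\left(w,c \right)} = 4$ ($M{\left(w,c \right)} = 0 \left(- \frac{1}{2}\right) - -4 = 0 + 4 = 4$)
$\left(H + M{\left(-4,4 \right)}\right)^{2} \cdot 79 \left(-62\right) = \left(-2 + 4\right)^{2} \cdot 79 \left(-62\right) = 2^{2} \cdot 79 \left(-62\right) = 4 \cdot 79 \left(-62\right) = 316 \left(-62\right) = -19592$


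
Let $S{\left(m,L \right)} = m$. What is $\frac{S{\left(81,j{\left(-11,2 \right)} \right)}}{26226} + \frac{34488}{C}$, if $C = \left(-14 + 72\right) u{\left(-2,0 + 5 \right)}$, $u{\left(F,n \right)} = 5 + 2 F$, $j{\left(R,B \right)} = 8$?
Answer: $\frac{50249277}{84506} \approx 594.62$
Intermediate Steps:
$C = 58$ ($C = \left(-14 + 72\right) \left(5 + 2 \left(-2\right)\right) = 58 \left(5 - 4\right) = 58 \cdot 1 = 58$)
$\frac{S{\left(81,j{\left(-11,2 \right)} \right)}}{26226} + \frac{34488}{C} = \frac{81}{26226} + \frac{34488}{58} = 81 \cdot \frac{1}{26226} + 34488 \cdot \frac{1}{58} = \frac{9}{2914} + \frac{17244}{29} = \frac{50249277}{84506}$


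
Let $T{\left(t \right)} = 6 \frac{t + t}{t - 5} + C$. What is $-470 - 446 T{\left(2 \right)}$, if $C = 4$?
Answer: $1314$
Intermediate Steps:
$T{\left(t \right)} = 4 + \frac{12 t}{-5 + t}$ ($T{\left(t \right)} = 6 \frac{t + t}{t - 5} + 4 = 6 \frac{2 t}{-5 + t} + 4 = \frac{12 t}{-5 + t} + 4 = 4 + \frac{12 t}{-5 + t}$)
$-470 - 446 T{\left(2 \right)} = -470 - 446 \frac{4 \left(-5 + 4 \cdot 2\right)}{-5 + 2} = -470 - 446 \frac{4 \left(-5 + 8\right)}{-3} = -470 - 446 \cdot 4 \left(- \frac{1}{3}\right) 3 = -470 - -1784 = -470 + 1784 = 1314$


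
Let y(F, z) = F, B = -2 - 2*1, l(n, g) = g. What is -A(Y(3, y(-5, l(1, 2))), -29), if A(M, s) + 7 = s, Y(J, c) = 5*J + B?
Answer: 36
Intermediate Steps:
B = -4 (B = -2 - 2 = -4)
Y(J, c) = -4 + 5*J (Y(J, c) = 5*J - 4 = -4 + 5*J)
A(M, s) = -7 + s
-A(Y(3, y(-5, l(1, 2))), -29) = -(-7 - 29) = -1*(-36) = 36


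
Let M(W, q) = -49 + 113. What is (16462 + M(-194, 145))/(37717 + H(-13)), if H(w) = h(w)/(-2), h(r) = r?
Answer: 33052/75447 ≈ 0.43808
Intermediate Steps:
M(W, q) = 64
H(w) = -w/2 (H(w) = w/(-2) = w*(-½) = -w/2)
(16462 + M(-194, 145))/(37717 + H(-13)) = (16462 + 64)/(37717 - ½*(-13)) = 16526/(37717 + 13/2) = 16526/(75447/2) = 16526*(2/75447) = 33052/75447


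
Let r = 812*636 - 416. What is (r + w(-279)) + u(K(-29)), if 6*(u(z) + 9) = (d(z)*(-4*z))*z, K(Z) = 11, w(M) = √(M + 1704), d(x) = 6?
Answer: 515523 + 5*√57 ≈ 5.1556e+5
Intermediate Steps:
w(M) = √(1704 + M)
u(z) = -9 - 4*z² (u(z) = -9 + ((6*(-4*z))*z)/6 = -9 + ((-24*z)*z)/6 = -9 + (-24*z²)/6 = -9 - 4*z²)
r = 516016 (r = 516432 - 416 = 516016)
(r + w(-279)) + u(K(-29)) = (516016 + √(1704 - 279)) + (-9 - 4*11²) = (516016 + √1425) + (-9 - 4*121) = (516016 + 5*√57) + (-9 - 484) = (516016 + 5*√57) - 493 = 515523 + 5*√57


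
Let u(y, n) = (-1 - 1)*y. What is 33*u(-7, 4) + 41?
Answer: 503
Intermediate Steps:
u(y, n) = -2*y
33*u(-7, 4) + 41 = 33*(-2*(-7)) + 41 = 33*14 + 41 = 462 + 41 = 503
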